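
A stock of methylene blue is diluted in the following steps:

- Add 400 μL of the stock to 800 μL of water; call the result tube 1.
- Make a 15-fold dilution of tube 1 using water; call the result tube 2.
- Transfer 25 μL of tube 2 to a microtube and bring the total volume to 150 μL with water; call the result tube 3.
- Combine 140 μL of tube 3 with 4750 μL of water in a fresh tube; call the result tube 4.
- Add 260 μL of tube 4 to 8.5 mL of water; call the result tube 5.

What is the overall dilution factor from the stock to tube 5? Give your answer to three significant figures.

3.18 × 10^5

Step 1: 400 μL + 800 μL = 1200 μL total → factor 1200/400 = 3
Step 2: 15-fold → factor 15
Step 3: 25 μL brought to 150 μL → factor 150/25 = 6
Step 4: 140 μL + 4750 μL = 4890 μL total → factor 4890/140 = 34.929
Step 5: 260 μL + 8.5 mL = 8760 μL total → factor 8760/260 = 33.692
Overall dilution factor = 3 × 15 × 6 × 34.929 × 33.692 = 3.1774 × 10^5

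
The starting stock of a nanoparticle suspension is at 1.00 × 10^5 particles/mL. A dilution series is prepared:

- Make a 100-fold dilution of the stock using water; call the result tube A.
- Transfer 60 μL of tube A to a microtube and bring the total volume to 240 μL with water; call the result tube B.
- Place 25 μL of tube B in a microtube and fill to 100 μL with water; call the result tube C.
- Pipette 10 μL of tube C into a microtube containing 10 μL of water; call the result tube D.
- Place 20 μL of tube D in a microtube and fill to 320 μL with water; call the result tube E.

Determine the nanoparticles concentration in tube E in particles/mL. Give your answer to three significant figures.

Step 1: 100-fold → factor 100
Step 2: 60 μL brought to 240 μL → factor 240/60 = 4
Step 3: 25 μL brought to 100 μL → factor 100/25 = 4
Step 4: 10 μL + 10 μL = 20 μL total → factor 20/10 = 2
Step 5: 20 μL brought to 320 μL → factor 320/20 = 16
Overall dilution factor = 100 × 4 × 4 × 2 × 16 = 51200
Final = 1.00 × 10^5 particles/mL / 51200 = 1.95 particles/mL

1.95 particles/mL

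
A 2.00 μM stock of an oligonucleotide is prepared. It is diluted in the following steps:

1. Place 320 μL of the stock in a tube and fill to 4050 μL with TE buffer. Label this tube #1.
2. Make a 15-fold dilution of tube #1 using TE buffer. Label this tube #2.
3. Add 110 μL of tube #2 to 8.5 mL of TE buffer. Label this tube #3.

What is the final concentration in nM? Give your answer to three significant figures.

0.135 nM

Step 1: 320 μL brought to 4050 μL → factor 4050/320 = 12.656
Step 2: 15-fold → factor 15
Step 3: 110 μL + 8.5 mL = 8610 μL total → factor 8610/110 = 78.273
Overall dilution factor = 12.656 × 15 × 78.273 = 14860
Final = 2.00 μM / 14860 = 0.0001346 μM = 0.135 nM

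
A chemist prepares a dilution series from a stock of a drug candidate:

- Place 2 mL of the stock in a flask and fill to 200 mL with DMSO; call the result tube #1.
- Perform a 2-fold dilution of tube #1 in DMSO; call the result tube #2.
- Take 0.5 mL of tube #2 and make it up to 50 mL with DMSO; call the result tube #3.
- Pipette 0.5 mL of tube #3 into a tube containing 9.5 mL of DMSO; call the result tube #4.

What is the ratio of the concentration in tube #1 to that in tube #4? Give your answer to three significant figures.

4.00 × 10^3

Step 1: 2 mL brought to 200 mL → factor 200/2 = 100
Step 2: 2-fold → factor 2
Step 3: 0.5 mL brought to 50 mL → factor 50/0.5 = 100
Step 4: 0.5 mL + 9.5 mL = 10 mL total → factor 10/0.5 = 20
Dilution factor to tube #1 = 100; to tube #4 = 4 × 10^5
[tube #1]/[tube #4] = (factor to tube #4)/(factor to tube #1) = 4 × 10^5/100 = 4.00 × 10^3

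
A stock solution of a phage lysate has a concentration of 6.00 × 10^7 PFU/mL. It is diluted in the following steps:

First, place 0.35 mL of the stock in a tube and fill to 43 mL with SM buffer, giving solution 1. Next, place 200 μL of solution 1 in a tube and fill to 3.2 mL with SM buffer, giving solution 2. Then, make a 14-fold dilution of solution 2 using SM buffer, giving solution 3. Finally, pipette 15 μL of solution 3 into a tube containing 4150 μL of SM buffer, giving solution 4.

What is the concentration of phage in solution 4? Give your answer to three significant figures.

Step 1: 0.35 mL brought to 43 mL → factor 43/0.35 = 122.86
Step 2: 200 μL brought to 3.2 mL → factor 3200/200 = 16
Step 3: 14-fold → factor 14
Step 4: 15 μL + 4150 μL = 4165 μL total → factor 4165/15 = 277.67
Overall dilution factor = 122.86 × 16 × 14 × 277.67 = 7.6414 × 10^6
Final = 6.00 × 10^7 PFU/mL / 7.6414 × 10^6 = 7.85 PFU/mL

7.85 PFU/mL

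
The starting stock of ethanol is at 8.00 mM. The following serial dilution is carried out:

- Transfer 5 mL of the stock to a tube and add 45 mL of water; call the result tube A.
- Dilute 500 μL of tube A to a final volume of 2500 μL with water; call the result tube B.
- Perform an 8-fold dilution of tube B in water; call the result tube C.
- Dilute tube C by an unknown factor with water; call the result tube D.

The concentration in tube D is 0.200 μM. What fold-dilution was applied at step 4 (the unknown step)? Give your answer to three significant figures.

100-fold

Step 1: 5 mL + 45 mL = 50 mL total → factor 50/5 = 10
Step 2: 500 μL brought to 2500 μL → factor 2500/500 = 5
Step 3: 8-fold → factor 8
Step 4: unknown factor x
Product of known-step factors = 400
Overall factor = 8.00 mM / (0.200 μM) = 40000
x = 40000 / 400 = 100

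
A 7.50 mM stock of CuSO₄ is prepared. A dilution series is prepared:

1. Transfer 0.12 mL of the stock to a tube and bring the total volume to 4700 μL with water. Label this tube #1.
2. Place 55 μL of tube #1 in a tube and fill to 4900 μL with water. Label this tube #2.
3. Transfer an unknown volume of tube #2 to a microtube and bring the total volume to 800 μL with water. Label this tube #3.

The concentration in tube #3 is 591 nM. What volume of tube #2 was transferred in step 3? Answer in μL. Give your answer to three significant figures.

220 μL

Step 1: 0.12 mL brought to 4700 μL → factor 4.7/0.12 = 39.167
Step 2: 55 μL brought to 4900 μL → factor 4900/55 = 89.091
Step 3: v brought to 800 μL → factor = 800 μL/v
Product of known-step factors = 3489.4
Overall factor = 7.50 mM / (591 nM) = 12690
Step-3 factor = 12690 / 3489.4 = 3.6368
v = 800 μL / 3.6368 = 220 μL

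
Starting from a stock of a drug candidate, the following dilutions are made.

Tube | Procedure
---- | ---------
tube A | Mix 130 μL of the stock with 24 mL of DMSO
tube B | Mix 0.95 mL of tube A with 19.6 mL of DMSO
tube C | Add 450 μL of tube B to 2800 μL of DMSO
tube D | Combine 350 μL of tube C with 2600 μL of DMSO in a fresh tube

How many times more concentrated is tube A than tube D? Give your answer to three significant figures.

1.32 × 10^3

Step 1: 130 μL + 24 mL = 24130 μL total → factor 24130/130 = 185.62
Step 2: 0.95 mL + 19.6 mL = 20.55 mL total → factor 20.55/0.95 = 21.632
Step 3: 450 μL + 2800 μL = 3250 μL total → factor 3250/450 = 7.2222
Step 4: 350 μL + 2600 μL = 2950 μL total → factor 2950/350 = 8.4286
Dilution factor to tube A = 185.62; to tube D = 2.4441 × 10^5
[tube A]/[tube D] = (factor to tube D)/(factor to tube A) = 2.4441 × 10^5/185.62 = 1.32 × 10^3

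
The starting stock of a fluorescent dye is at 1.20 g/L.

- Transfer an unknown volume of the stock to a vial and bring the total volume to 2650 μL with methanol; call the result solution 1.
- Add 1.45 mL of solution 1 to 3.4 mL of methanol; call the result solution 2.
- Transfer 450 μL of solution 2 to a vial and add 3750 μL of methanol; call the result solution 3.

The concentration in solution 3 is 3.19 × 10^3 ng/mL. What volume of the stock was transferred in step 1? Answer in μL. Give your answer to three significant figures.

Step 1: v brought to 2650 μL → factor = 2650 μL/v
Step 2: 1.45 mL + 3.4 mL = 4.85 mL total → factor 4.85/1.45 = 3.3448
Step 3: 450 μL + 3750 μL = 4200 μL total → factor 4200/450 = 9.3333
Product of known-step factors = 31.218
Overall factor = 1.20 g/L / (3.19 × 10^3 ng/mL) = 376.18
Step-1 factor = 376.18 / 31.218 = 12.05
v = 2650 μL / 12.05 = 220 μL

220 μL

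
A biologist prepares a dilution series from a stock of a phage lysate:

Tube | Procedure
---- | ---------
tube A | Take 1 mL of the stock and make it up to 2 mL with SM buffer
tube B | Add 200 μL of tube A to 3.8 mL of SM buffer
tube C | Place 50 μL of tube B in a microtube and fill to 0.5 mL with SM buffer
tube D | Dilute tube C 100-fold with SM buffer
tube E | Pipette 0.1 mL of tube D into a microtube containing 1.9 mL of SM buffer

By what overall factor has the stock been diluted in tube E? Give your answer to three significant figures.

Step 1: 1 mL brought to 2 mL → factor 2/1 = 2
Step 2: 200 μL + 3.8 mL = 4000 μL total → factor 4000/200 = 20
Step 3: 50 μL brought to 0.5 mL → factor 500/50 = 10
Step 4: 100-fold → factor 100
Step 5: 0.1 mL + 1.9 mL = 2 mL total → factor 2/0.1 = 20
Overall dilution factor = 2 × 20 × 10 × 100 × 20 = 8 × 10^5

8.00 × 10^5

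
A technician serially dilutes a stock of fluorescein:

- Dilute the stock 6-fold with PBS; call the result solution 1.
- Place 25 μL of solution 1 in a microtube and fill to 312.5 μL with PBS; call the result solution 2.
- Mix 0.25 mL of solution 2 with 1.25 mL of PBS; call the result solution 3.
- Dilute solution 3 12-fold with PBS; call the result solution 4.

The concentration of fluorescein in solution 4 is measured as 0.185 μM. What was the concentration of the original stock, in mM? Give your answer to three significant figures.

Step 1: 6-fold → factor 6
Step 2: 25 μL brought to 312.5 μL → factor 312.5/25 = 12.5
Step 3: 0.25 mL + 1.25 mL = 1.5 mL total → factor 1.5/0.25 = 6
Step 4: 12-fold → factor 12
Overall dilution factor = 6 × 12.5 × 6 × 12 = 5400
Stock = 0.185 μM × 5400 = 999.0 μM = 0.999 mM

0.999 mM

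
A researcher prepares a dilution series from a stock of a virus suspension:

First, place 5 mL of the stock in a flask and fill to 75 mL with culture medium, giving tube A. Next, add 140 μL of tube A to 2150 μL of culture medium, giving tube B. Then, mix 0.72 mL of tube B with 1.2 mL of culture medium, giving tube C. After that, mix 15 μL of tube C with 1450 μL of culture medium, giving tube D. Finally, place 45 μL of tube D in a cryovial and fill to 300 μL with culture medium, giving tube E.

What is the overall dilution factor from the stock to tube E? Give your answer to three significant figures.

Step 1: 5 mL brought to 75 mL → factor 75/5 = 15
Step 2: 140 μL + 2150 μL = 2290 μL total → factor 2290/140 = 16.357
Step 3: 0.72 mL + 1.2 mL = 1.92 mL total → factor 1.92/0.72 = 2.6667
Step 4: 15 μL + 1450 μL = 1465 μL total → factor 1465/15 = 97.667
Step 5: 45 μL brought to 300 μL → factor 300/45 = 6.6667
Overall dilution factor = 15 × 16.357 × 2.6667 × 97.667 × 6.6667 = 4.2601 × 10^5

4.26 × 10^5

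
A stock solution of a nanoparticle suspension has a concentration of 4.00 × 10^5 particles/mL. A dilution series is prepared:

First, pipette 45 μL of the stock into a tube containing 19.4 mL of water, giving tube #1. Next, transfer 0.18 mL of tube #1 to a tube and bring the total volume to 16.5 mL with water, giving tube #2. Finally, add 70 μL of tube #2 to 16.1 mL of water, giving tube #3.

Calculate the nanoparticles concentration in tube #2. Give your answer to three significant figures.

10.1 particles/mL

Step 1: 45 μL + 19.4 mL = 19445 μL total → factor 19445/45 = 432.11
Step 2: 0.18 mL brought to 16.5 mL → factor 16.5/0.18 = 91.667
Dilution factor through tube #2 = 432.11 × 91.667 = 39610
[tube #2] = 4.00 × 10^5 particles/mL / 39610 = 10.1 particles/mL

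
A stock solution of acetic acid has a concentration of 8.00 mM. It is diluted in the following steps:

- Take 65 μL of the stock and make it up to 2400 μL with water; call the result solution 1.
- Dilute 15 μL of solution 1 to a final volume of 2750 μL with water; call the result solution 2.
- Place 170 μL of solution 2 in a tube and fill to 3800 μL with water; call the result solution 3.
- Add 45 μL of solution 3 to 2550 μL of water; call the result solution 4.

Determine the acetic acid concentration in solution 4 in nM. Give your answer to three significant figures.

Step 1: 65 μL brought to 2400 μL → factor 2400/65 = 36.923
Step 2: 15 μL brought to 2750 μL → factor 2750/15 = 183.33
Step 3: 170 μL brought to 3800 μL → factor 3800/170 = 22.353
Step 4: 45 μL + 2550 μL = 2595 μL total → factor 2595/45 = 57.667
Overall dilution factor = 36.923 × 183.33 × 22.353 × 57.667 = 8.7257 × 10^6
Final = 8.00 mM / 8.7257 × 10^6 = 9.168 × 10^-7 mM = 0.917 nM

0.917 nM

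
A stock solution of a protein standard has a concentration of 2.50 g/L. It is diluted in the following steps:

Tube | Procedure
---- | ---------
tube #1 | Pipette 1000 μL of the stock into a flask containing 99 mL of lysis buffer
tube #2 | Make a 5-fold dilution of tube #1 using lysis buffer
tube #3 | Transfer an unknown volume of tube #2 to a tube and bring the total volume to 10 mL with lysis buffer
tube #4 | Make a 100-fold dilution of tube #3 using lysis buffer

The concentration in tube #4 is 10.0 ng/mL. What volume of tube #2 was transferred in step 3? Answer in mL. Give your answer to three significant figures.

2.00 mL

Step 1: 1000 μL + 99 mL = 1 × 10^5 μL total → factor 1 × 10^5/1000 = 100
Step 2: 5-fold → factor 5
Step 3: v brought to 10 mL → factor = 10 mL/v
Step 4: 100-fold → factor 100
Product of known-step factors = 50000
Overall factor = 2.50 g/L / (10.0 ng/mL) = 2.5 × 10^5
Step-3 factor = 2.5 × 10^5 / 50000 = 5
v = 10 mL / 5 = 2.00 mL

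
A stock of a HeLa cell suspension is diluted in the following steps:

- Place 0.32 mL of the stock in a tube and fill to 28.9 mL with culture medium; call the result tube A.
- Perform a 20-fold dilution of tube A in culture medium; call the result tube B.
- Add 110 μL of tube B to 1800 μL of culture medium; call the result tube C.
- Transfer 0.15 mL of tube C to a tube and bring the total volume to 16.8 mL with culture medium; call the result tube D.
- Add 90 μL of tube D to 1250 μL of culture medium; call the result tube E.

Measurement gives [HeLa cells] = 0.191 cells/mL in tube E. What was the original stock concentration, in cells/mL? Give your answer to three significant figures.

9.99 × 10^6 cells/mL

Step 1: 0.32 mL brought to 28.9 mL → factor 28.9/0.32 = 90.312
Step 2: 20-fold → factor 20
Step 3: 110 μL + 1800 μL = 1910 μL total → factor 1910/110 = 17.364
Step 4: 0.15 mL brought to 16.8 mL → factor 16.8/0.15 = 112
Step 5: 90 μL + 1250 μL = 1340 μL total → factor 1340/90 = 14.889
Overall dilution factor = 90.312 × 20 × 17.364 × 112 × 14.889 = 5.23 × 10^7
Stock = 0.191 cells/mL × 5.23 × 10^7 = 9.99 × 10^6 cells/mL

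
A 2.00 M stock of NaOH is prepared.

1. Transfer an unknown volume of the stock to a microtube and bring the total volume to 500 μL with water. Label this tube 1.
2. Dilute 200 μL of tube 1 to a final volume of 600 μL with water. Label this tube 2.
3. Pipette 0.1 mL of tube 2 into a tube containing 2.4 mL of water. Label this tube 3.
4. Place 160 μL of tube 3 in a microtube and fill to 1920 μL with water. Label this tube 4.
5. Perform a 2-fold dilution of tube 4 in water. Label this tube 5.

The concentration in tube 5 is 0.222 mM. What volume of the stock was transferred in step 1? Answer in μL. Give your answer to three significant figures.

99.9 μL

Step 1: v brought to 500 μL → factor = 500 μL/v
Step 2: 200 μL brought to 600 μL → factor 600/200 = 3
Step 3: 0.1 mL + 2.4 mL = 2.5 mL total → factor 2.5/0.1 = 25
Step 4: 160 μL brought to 1920 μL → factor 1920/160 = 12
Step 5: 2-fold → factor 2
Product of known-step factors = 1800
Overall factor = 2.00 M / (0.222 mM) = 9009
Step-1 factor = 9009 / 1800 = 5.005
v = 500 μL / 5.005 = 99.9 μL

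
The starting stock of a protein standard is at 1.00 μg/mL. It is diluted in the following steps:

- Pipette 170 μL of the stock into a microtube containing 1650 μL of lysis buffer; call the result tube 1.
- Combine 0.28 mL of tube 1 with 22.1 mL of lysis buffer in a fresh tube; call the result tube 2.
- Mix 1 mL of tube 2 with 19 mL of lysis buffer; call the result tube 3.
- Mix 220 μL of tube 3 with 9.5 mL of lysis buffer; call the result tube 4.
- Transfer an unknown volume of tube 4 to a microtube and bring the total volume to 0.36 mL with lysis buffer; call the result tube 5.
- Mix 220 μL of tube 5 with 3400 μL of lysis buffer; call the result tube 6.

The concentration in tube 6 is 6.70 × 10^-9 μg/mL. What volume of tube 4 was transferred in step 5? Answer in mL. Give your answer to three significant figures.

Step 1: 170 μL + 1650 μL = 1820 μL total → factor 1820/170 = 10.706
Step 2: 0.28 mL + 22.1 mL = 22.38 mL total → factor 22.38/0.28 = 79.929
Step 3: 1 mL + 19 mL = 20 mL total → factor 20/1 = 20
Step 4: 220 μL + 9.5 mL = 9720 μL total → factor 9720/220 = 44.182
Step 5: v brought to 0.36 mL → factor = 0.36 mL/v
Step 6: 220 μL + 3400 μL = 3620 μL total → factor 3620/220 = 16.455
Product of known-step factors = 1.2442 × 10^7
Overall factor = 1.00 μg/mL / (6.70 × 10^-9 μg/mL) = 1.4925 × 10^8
Step-5 factor = 1.4925 × 10^8 / 1.2442 × 10^7 = 11.996
v = 0.36 mL / 11.996 = 0.0300 mL

0.0300 mL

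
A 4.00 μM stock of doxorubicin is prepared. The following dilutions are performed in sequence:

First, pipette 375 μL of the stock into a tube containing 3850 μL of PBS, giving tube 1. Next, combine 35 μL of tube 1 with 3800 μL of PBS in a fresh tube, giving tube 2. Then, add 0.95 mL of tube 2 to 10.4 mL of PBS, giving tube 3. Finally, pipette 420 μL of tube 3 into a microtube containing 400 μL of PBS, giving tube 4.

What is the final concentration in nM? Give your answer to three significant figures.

0.139 nM

Step 1: 375 μL + 3850 μL = 4225 μL total → factor 4225/375 = 11.267
Step 2: 35 μL + 3800 μL = 3835 μL total → factor 3835/35 = 109.57
Step 3: 0.95 mL + 10.4 mL = 11.35 mL total → factor 11.35/0.95 = 11.947
Step 4: 420 μL + 400 μL = 820 μL total → factor 820/420 = 1.9524
Overall dilution factor = 11.267 × 109.57 × 11.947 × 1.9524 = 28796
Final = 4.00 μM / 28796 = 0.0001389 μM = 0.139 nM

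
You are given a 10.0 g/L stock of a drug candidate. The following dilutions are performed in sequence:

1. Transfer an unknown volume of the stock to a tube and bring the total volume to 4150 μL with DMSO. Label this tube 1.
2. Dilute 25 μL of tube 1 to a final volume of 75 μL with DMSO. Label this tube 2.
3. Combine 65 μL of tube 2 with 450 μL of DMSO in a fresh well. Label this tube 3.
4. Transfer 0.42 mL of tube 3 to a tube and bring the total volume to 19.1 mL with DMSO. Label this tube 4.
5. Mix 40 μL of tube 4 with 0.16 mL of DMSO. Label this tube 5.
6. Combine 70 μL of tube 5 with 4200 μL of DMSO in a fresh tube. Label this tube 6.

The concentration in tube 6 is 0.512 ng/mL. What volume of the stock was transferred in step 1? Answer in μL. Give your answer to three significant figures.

Step 1: v brought to 4150 μL → factor = 4150 μL/v
Step 2: 25 μL brought to 75 μL → factor 75/25 = 3
Step 3: 65 μL + 450 μL = 515 μL total → factor 515/65 = 7.9231
Step 4: 0.42 mL brought to 19.1 mL → factor 19.1/0.42 = 45.476
Step 5: 40 μL + 0.16 mL = 200 μL total → factor 200/40 = 5
Step 6: 70 μL + 4200 μL = 4270 μL total → factor 4270/70 = 61
Product of known-step factors = 3.2968 × 10^5
Overall factor = 10.0 g/L / (0.512 ng/mL) = 1.9531 × 10^7
Step-1 factor = 1.9531 × 10^7 / 3.2968 × 10^5 = 59.242
v = 4150 μL / 59.242 = 70.1 μL

70.1 μL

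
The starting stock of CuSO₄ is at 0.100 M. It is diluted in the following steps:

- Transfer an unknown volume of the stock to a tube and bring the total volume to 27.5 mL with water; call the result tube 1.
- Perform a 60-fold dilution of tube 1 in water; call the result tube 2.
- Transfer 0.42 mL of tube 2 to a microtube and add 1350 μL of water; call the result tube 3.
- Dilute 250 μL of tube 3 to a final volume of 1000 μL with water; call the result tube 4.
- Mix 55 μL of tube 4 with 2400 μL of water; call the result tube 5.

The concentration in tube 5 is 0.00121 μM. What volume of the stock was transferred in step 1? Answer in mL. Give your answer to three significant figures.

0.0150 mL

Step 1: v brought to 27.5 mL → factor = 27.5 mL/v
Step 2: 60-fold → factor 60
Step 3: 0.42 mL + 1350 μL = 1.77 mL total → factor 1.77/0.42 = 4.2143
Step 4: 250 μL brought to 1000 μL → factor 1000/250 = 4
Step 5: 55 μL + 2400 μL = 2455 μL total → factor 2455/55 = 44.636
Product of known-step factors = 45146
Overall factor = 0.100 M / (0.00121 μM) = 8.2645 × 10^7
Step-1 factor = 8.2645 × 10^7 / 45146 = 1830.6
v = 27.5 mL / 1830.6 = 0.0150 mL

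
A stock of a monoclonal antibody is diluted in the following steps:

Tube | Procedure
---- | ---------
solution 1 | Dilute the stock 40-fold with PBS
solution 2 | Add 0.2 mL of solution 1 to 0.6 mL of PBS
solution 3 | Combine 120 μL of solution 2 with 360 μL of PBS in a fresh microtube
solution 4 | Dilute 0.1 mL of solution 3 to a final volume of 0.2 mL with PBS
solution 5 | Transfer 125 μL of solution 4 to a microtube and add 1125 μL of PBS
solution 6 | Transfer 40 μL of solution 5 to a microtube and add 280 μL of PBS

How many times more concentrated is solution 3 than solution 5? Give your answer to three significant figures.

20.0

Step 1: 40-fold → factor 40
Step 2: 0.2 mL + 0.6 mL = 0.8 mL total → factor 0.8/0.2 = 4
Step 3: 120 μL + 360 μL = 480 μL total → factor 480/120 = 4
Step 4: 0.1 mL brought to 0.2 mL → factor 0.2/0.1 = 2
Step 5: 125 μL + 1125 μL = 1250 μL total → factor 1250/125 = 10
Dilution factor to solution 3 = 640; to solution 5 = 12800
[solution 3]/[solution 5] = (factor to solution 5)/(factor to solution 3) = 12800/640 = 20.0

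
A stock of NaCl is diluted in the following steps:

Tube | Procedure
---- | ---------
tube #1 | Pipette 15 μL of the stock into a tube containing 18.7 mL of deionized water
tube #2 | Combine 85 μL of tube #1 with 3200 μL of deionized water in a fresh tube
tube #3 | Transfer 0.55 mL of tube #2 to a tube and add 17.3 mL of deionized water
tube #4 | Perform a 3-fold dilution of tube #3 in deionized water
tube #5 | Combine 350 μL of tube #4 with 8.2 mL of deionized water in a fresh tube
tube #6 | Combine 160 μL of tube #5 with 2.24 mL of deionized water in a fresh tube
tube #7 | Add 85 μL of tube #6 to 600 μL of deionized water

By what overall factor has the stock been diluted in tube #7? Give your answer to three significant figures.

1.39 × 10^10

Step 1: 15 μL + 18.7 mL = 18715 μL total → factor 18715/15 = 1247.7
Step 2: 85 μL + 3200 μL = 3285 μL total → factor 3285/85 = 38.647
Step 3: 0.55 mL + 17.3 mL = 17.85 mL total → factor 17.85/0.55 = 32.455
Step 4: 3-fold → factor 3
Step 5: 350 μL + 8.2 mL = 8550 μL total → factor 8550/350 = 24.429
Step 6: 160 μL + 2.24 mL = 2400 μL total → factor 2400/160 = 15
Step 7: 85 μL + 600 μL = 685 μL total → factor 685/85 = 8.0588
Overall dilution factor = 1247.7 × 38.647 × 32.455 × 3 × 24.429 × 15 × 8.0588 = 1.3863 × 10^10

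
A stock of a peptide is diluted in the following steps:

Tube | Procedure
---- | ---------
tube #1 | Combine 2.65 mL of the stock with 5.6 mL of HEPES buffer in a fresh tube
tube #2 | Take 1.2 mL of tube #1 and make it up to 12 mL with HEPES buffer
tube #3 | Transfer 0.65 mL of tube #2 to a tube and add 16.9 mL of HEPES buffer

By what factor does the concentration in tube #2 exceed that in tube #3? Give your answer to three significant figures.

Step 1: 2.65 mL + 5.6 mL = 8.25 mL total → factor 8.25/2.65 = 3.1132
Step 2: 1.2 mL brought to 12 mL → factor 12/1.2 = 10
Step 3: 0.65 mL + 16.9 mL = 17.55 mL total → factor 17.55/0.65 = 27
Dilution factor to tube #2 = 31.132; to tube #3 = 840.57
[tube #2]/[tube #3] = (factor to tube #3)/(factor to tube #2) = 840.57/31.132 = 27.0

27.0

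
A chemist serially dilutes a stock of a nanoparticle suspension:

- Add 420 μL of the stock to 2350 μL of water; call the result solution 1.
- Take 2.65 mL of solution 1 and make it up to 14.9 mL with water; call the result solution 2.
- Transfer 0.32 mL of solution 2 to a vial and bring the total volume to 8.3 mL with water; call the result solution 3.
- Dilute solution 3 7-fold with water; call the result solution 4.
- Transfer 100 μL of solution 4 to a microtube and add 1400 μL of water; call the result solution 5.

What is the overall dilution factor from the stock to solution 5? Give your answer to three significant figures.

1.01 × 10^5

Step 1: 420 μL + 2350 μL = 2770 μL total → factor 2770/420 = 6.5952
Step 2: 2.65 mL brought to 14.9 mL → factor 14.9/2.65 = 5.6226
Step 3: 0.32 mL brought to 8.3 mL → factor 8.3/0.32 = 25.938
Step 4: 7-fold → factor 7
Step 5: 100 μL + 1400 μL = 1500 μL total → factor 1500/100 = 15
Overall dilution factor = 6.5952 × 5.6226 × 25.938 × 7 × 15 = 1.0099 × 10^5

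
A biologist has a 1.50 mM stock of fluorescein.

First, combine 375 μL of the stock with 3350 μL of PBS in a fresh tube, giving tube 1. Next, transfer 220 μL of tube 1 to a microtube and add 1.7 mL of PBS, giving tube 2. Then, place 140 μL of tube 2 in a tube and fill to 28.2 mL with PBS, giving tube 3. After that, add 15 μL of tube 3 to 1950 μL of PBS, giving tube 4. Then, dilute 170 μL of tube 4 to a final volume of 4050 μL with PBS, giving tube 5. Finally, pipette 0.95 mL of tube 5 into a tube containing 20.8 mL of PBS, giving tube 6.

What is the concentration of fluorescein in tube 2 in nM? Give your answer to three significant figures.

1.73 × 10^4 nM

Step 1: 375 μL + 3350 μL = 3725 μL total → factor 3725/375 = 9.9333
Step 2: 220 μL + 1.7 mL = 1920 μL total → factor 1920/220 = 8.7273
Dilution factor through tube 2 = 9.9333 × 8.7273 = 86.691
[tube 2] = 1.50 mM / 86.691 = 0.01730 mM = 1.73 × 10^4 nM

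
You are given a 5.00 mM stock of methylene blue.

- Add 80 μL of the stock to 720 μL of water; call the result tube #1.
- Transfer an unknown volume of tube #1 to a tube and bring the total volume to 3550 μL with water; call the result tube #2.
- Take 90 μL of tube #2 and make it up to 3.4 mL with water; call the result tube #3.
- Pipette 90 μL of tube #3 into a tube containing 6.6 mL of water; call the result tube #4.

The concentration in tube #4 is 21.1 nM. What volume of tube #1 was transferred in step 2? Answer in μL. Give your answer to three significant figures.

421 μL

Step 1: 80 μL + 720 μL = 800 μL total → factor 800/80 = 10
Step 2: v brought to 3550 μL → factor = 3550 μL/v
Step 3: 90 μL brought to 3.4 mL → factor 3400/90 = 37.778
Step 4: 90 μL + 6.6 mL = 6690 μL total → factor 6690/90 = 74.333
Product of known-step factors = 28081
Overall factor = 5.00 mM / (21.1 nM) = 2.3697 × 10^5
Step-2 factor = 2.3697 × 10^5 / 28081 = 8.4385
v = 3550 μL / 8.4385 = 421 μL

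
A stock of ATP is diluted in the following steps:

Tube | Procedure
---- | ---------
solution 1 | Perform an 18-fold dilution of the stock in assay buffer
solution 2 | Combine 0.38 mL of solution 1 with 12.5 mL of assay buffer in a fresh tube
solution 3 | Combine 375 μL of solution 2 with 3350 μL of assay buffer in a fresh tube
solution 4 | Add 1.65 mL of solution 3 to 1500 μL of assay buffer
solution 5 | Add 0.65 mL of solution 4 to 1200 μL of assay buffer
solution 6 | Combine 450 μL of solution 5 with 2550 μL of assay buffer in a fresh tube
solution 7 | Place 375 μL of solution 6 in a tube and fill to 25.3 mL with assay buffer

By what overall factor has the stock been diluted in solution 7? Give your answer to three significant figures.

1.48 × 10^7

Step 1: 18-fold → factor 18
Step 2: 0.38 mL + 12.5 mL = 12.88 mL total → factor 12.88/0.38 = 33.895
Step 3: 375 μL + 3350 μL = 3725 μL total → factor 3725/375 = 9.9333
Step 4: 1.65 mL + 1500 μL = 3.15 mL total → factor 3.15/1.65 = 1.9091
Step 5: 0.65 mL + 1200 μL = 1.85 mL total → factor 1.85/0.65 = 2.8462
Step 6: 450 μL + 2550 μL = 3000 μL total → factor 3000/450 = 6.6667
Step 7: 375 μL brought to 25.3 mL → factor 25300/375 = 67.467
Overall dilution factor = 18 × 33.895 × 9.9333 × 1.9091 × 2.8462 × 6.6667 × 67.467 = 1.4811 × 10^7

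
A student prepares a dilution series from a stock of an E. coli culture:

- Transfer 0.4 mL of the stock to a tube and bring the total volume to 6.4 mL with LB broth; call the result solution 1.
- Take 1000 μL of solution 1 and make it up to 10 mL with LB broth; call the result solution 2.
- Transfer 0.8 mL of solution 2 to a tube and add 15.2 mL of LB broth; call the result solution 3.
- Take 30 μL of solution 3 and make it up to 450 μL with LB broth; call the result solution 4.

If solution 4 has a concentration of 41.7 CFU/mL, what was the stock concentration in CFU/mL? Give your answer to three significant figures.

Step 1: 0.4 mL brought to 6.4 mL → factor 6.4/0.4 = 16
Step 2: 1000 μL brought to 10 mL → factor 10000/1000 = 10
Step 3: 0.8 mL + 15.2 mL = 16 mL total → factor 16/0.8 = 20
Step 4: 30 μL brought to 450 μL → factor 450/30 = 15
Overall dilution factor = 16 × 10 × 20 × 15 = 48000
Stock = 41.7 CFU/mL × 48000 = 2.00 × 10^6 CFU/mL

2.00 × 10^6 CFU/mL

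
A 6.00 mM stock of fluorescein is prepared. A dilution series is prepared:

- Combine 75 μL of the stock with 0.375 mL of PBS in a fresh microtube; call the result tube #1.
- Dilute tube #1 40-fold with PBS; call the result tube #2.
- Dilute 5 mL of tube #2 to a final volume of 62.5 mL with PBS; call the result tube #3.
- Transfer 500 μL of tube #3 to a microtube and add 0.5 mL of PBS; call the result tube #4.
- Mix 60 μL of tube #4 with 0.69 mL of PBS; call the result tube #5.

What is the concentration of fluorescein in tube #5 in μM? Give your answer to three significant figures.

0.0800 μM

Step 1: 75 μL + 0.375 mL = 450 μL total → factor 450/75 = 6
Step 2: 40-fold → factor 40
Step 3: 5 mL brought to 62.5 mL → factor 62.5/5 = 12.5
Step 4: 500 μL + 0.5 mL = 1000 μL total → factor 1000/500 = 2
Step 5: 60 μL + 0.69 mL = 750 μL total → factor 750/60 = 12.5
Overall dilution factor = 6 × 40 × 12.5 × 2 × 12.5 = 75000
Final = 6.00 mM / 75000 = 8.000 × 10^-5 mM = 0.0800 μM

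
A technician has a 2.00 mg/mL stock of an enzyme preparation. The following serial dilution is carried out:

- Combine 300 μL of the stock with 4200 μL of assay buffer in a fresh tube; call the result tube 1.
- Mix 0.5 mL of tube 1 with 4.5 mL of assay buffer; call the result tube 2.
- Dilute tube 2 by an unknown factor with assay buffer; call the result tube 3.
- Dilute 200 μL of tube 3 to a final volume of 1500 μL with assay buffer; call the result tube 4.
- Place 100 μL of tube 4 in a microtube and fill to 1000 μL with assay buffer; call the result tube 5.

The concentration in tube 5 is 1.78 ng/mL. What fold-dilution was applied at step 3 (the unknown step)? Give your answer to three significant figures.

Step 1: 300 μL + 4200 μL = 4500 μL total → factor 4500/300 = 15
Step 2: 0.5 mL + 4.5 mL = 5 mL total → factor 5/0.5 = 10
Step 3: unknown factor x
Step 4: 200 μL brought to 1500 μL → factor 1500/200 = 7.5
Step 5: 100 μL brought to 1000 μL → factor 1000/100 = 10
Product of known-step factors = 11250
Overall factor = 2.00 mg/mL / (1.78 ng/mL) = 1.1236 × 10^6
x = 1.1236 × 10^6 / 11250 = 99.9

99.9-fold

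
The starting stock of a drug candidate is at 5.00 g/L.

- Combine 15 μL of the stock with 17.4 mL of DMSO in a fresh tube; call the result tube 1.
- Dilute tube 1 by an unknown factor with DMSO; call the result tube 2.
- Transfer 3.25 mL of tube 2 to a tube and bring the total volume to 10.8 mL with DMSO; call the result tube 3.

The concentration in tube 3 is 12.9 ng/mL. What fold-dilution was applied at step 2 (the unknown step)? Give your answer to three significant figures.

Step 1: 15 μL + 17.4 mL = 17415 μL total → factor 17415/15 = 1161
Step 2: unknown factor x
Step 3: 3.25 mL brought to 10.8 mL → factor 10.8/3.25 = 3.3231
Product of known-step factors = 3858.1
Overall factor = 5.00 g/L / (12.9 ng/mL) = 3.876 × 10^5
x = 3.876 × 10^5 / 3858.1 = 100

100-fold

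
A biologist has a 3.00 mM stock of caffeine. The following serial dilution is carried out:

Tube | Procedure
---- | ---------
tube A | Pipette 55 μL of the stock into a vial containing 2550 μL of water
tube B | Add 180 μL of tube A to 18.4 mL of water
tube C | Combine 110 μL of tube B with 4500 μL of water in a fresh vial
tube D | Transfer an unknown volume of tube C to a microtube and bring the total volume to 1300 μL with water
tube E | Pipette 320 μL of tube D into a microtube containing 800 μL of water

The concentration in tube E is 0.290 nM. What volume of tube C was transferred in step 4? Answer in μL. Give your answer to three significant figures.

Step 1: 55 μL + 2550 μL = 2605 μL total → factor 2605/55 = 47.364
Step 2: 180 μL + 18.4 mL = 18580 μL total → factor 18580/180 = 103.22
Step 3: 110 μL + 4500 μL = 4610 μL total → factor 4610/110 = 41.909
Step 4: v brought to 1300 μL → factor = 1300 μL/v
Step 5: 320 μL + 800 μL = 1120 μL total → factor 1120/320 = 3.5
Product of known-step factors = 7.1712 × 10^5
Overall factor = 3.00 mM / (0.290 nM) = 1.0345 × 10^7
Step-4 factor = 1.0345 × 10^7 / 7.1712 × 10^5 = 14.425
v = 1300 μL / 14.425 = 90.1 μL

90.1 μL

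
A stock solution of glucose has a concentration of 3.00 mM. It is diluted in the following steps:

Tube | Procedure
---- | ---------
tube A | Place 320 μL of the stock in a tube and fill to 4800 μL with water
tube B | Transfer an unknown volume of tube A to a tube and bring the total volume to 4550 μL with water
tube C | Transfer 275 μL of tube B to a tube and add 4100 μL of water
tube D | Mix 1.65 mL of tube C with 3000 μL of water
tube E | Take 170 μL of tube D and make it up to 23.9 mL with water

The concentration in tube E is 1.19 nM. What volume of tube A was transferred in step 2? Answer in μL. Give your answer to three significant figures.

Step 1: 320 μL brought to 4800 μL → factor 4800/320 = 15
Step 2: v brought to 4550 μL → factor = 4550 μL/v
Step 3: 275 μL + 4100 μL = 4375 μL total → factor 4375/275 = 15.909
Step 4: 1.65 mL + 3000 μL = 4.65 mL total → factor 4.65/1.65 = 2.8182
Step 5: 170 μL brought to 23.9 mL → factor 23900/170 = 140.59
Product of known-step factors = 94548
Overall factor = 3.00 mM / (1.19 nM) = 2.521 × 10^6
Step-2 factor = 2.521 × 10^6 / 94548 = 26.664
v = 4550 μL / 26.664 = 171 μL

171 μL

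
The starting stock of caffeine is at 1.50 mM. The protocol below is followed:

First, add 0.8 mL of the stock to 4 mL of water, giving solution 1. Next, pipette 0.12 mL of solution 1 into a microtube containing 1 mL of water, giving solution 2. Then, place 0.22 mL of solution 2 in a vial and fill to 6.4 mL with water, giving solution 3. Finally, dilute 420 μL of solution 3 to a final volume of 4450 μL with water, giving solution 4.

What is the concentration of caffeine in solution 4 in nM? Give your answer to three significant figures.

86.9 nM

Step 1: 0.8 mL + 4 mL = 4.8 mL total → factor 4.8/0.8 = 6
Step 2: 0.12 mL + 1 mL = 1.12 mL total → factor 1.12/0.12 = 9.3333
Step 3: 0.22 mL brought to 6.4 mL → factor 6.4/0.22 = 29.091
Step 4: 420 μL brought to 4450 μL → factor 4450/420 = 10.595
Overall dilution factor = 6 × 9.3333 × 29.091 × 10.595 = 17261
Final = 1.50 mM / 17261 = 8.690 × 10^-5 mM = 86.9 nM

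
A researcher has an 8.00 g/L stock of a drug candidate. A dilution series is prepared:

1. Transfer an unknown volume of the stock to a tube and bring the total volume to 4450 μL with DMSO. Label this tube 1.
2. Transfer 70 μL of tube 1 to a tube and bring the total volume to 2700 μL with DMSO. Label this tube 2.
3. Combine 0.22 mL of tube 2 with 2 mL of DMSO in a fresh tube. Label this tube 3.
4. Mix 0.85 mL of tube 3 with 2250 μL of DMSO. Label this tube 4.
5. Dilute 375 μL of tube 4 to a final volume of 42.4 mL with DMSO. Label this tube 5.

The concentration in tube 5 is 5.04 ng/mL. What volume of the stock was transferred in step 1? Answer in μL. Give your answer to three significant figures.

Step 1: v brought to 4450 μL → factor = 4450 μL/v
Step 2: 70 μL brought to 2700 μL → factor 2700/70 = 38.571
Step 3: 0.22 mL + 2 mL = 2.22 mL total → factor 2.22/0.22 = 10.091
Step 4: 0.85 mL + 2250 μL = 3.1 mL total → factor 3.1/0.85 = 3.6471
Step 5: 375 μL brought to 42.4 mL → factor 42400/375 = 113.07
Product of known-step factors = 1.605 × 10^5
Overall factor = 8.00 g/L / (5.04 ng/mL) = 1.5873 × 10^6
Step-1 factor = 1.5873 × 10^6 / 1.605 × 10^5 = 9.8898
v = 4450 μL / 9.8898 = 450 μL

450 μL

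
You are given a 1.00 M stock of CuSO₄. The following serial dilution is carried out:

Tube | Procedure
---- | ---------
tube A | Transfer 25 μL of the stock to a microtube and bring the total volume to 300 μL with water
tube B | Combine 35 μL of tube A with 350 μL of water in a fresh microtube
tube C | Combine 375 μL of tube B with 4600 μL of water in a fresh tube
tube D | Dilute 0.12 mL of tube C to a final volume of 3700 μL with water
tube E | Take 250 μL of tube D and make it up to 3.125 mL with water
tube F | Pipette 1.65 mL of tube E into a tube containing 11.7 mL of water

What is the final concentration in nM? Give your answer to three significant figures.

Step 1: 25 μL brought to 300 μL → factor 300/25 = 12
Step 2: 35 μL + 350 μL = 385 μL total → factor 385/35 = 11
Step 3: 375 μL + 4600 μL = 4975 μL total → factor 4975/375 = 13.267
Step 4: 0.12 mL brought to 3700 μL → factor 3.7/0.12 = 30.833
Step 5: 250 μL brought to 3.125 mL → factor 3125/250 = 12.5
Step 6: 1.65 mL + 11.7 mL = 13.35 mL total → factor 13.35/1.65 = 8.0909
Overall dilution factor = 12 × 11 × 13.267 × 30.833 × 12.5 × 8.0909 = 5.4609 × 10^6
Final = 1.00 M / 5.4609 × 10^6 = 1.831 × 10^-7 M = 183 nM

183 nM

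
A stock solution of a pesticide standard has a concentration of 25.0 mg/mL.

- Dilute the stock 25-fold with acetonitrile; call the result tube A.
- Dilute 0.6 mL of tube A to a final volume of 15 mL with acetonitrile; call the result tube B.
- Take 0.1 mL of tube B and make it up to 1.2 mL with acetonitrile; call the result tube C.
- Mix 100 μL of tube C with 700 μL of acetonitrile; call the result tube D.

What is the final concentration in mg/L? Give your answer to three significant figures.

Step 1: 25-fold → factor 25
Step 2: 0.6 mL brought to 15 mL → factor 15/0.6 = 25
Step 3: 0.1 mL brought to 1.2 mL → factor 1.2/0.1 = 12
Step 4: 100 μL + 700 μL = 800 μL total → factor 800/100 = 8
Overall dilution factor = 25 × 25 × 12 × 8 = 60000
Final = 25.0 mg/mL / 60000 = 0.0004167 mg/mL = 0.417 mg/L

0.417 mg/L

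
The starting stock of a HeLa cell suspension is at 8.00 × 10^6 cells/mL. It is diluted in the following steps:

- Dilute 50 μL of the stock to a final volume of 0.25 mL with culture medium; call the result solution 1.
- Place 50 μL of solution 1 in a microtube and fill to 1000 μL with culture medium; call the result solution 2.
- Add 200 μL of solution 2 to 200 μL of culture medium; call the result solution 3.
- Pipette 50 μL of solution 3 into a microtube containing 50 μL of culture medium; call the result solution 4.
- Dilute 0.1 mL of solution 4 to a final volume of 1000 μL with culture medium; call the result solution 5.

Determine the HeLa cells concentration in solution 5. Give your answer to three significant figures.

2.00 × 10^3 cells/mL

Step 1: 50 μL brought to 0.25 mL → factor 250/50 = 5
Step 2: 50 μL brought to 1000 μL → factor 1000/50 = 20
Step 3: 200 μL + 200 μL = 400 μL total → factor 400/200 = 2
Step 4: 50 μL + 50 μL = 100 μL total → factor 100/50 = 2
Step 5: 0.1 mL brought to 1000 μL → factor 1/0.1 = 10
Overall dilution factor = 5 × 20 × 2 × 2 × 10 = 4000
Final = 8.00 × 10^6 cells/mL / 4000 = 2.00 × 10^3 cells/mL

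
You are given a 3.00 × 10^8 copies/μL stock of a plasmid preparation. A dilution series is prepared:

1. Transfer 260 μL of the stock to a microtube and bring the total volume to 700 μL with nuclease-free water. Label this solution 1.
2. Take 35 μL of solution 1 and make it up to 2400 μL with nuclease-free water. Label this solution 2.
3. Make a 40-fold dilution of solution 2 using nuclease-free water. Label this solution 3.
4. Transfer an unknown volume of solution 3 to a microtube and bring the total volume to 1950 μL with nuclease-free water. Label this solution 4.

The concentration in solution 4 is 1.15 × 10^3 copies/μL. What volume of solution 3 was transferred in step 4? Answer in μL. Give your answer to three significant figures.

Step 1: 260 μL brought to 700 μL → factor 700/260 = 2.6923
Step 2: 35 μL brought to 2400 μL → factor 2400/35 = 68.571
Step 3: 40-fold → factor 40
Step 4: v brought to 1950 μL → factor = 1950 μL/v
Product of known-step factors = 7384.6
Overall factor = 3.00 × 10^8 copies/μL / (1.15 × 10^3 copies/μL) = 2.6087 × 10^5
Step-4 factor = 2.6087 × 10^5 / 7384.6 = 35.326
v = 1950 μL / 35.326 = 55.2 μL

55.2 μL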